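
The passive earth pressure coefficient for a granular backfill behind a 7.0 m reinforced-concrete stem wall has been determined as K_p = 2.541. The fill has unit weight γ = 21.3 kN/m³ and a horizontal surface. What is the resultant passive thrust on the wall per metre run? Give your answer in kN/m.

P = ½ K_p γ H² = 0.5 × 2.541 × 21.3 × 7.0² = 1326 kN/m.

1330 kN/m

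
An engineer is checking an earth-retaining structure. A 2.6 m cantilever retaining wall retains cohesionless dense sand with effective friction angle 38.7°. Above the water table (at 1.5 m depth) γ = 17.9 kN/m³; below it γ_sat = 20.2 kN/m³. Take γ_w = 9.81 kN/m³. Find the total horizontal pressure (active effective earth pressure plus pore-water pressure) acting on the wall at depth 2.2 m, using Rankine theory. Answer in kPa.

K_a = (1 − sin φ)/(1 + sin φ) = 0.2306.
γ' = 20.2 − 9.81 = 10.39 kN/m³.
Effective vertical stress at 2.2 m: σ'_v = 17.9×1.5 + 10.39×0.700 = 34.12 kPa.
σ'_h = K_a σ'_v = 0.2306 × 34.12 = 7.868 kPa; u = γ_w × 0.700 = 6.867 kPa.
Total σ_h = 7.868 + 6.867 = 14.74 kPa.

14.7 kPa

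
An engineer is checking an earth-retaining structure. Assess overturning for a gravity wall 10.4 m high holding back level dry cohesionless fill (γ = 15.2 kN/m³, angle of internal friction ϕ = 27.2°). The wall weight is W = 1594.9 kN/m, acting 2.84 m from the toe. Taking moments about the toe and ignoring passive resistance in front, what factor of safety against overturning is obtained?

4.27

K_a = tan²(45° − 27.2°/2) = 0.3726.
P_a = ½K_aγH² = 0.5×0.3726×15.2×10.4² = 306.3 kN/m, acting at H/3 = 3.467 m above the base.
Overturning moment M_o = P_a × H/3 = 306.3 × 3.467 = 1062.
Resisting moment M_r = W × 2.84 = 1594.9 × 2.84 = 4530.
FS_overturning = M_r/M_o = 4530/1062 = 4.266.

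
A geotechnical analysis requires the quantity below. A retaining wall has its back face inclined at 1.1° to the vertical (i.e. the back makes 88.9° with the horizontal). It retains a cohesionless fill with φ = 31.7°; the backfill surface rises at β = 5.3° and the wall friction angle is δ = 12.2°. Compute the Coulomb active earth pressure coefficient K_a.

K_a = sin²(α+φ) / [sin²α · sin(α−δ) · (1 + √{sin(φ+δ)sin(φ−β) / (sin(α−δ)sin(α+β))})²].
With α = 88.9°, φ = 31.7°, δ = 12.2°, β = 5.3°: K_a = 0.3115.

0.311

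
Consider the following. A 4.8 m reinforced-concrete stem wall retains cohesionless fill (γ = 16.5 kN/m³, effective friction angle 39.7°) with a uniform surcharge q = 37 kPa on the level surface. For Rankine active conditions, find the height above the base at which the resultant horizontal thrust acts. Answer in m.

1.99 m

K_a = 0.2204.
Triangular part P₁ = ½K_aγH² = 41.90 at H/3 = 1.600 m; rectangular part P₂ = K_a q H = 39.15 at H/2 = 2.400 m.
ȳ = (P₁·1.600 + P₂·2.400)/(P₁+P₂) = 1.986 m.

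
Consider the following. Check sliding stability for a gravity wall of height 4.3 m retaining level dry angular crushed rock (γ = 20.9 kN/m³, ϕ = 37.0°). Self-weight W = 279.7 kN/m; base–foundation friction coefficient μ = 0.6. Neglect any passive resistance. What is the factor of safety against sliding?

3.49

K_a = tan²(45° − 37.0°/2) = 0.2486.
P_a = ½K_aγH² = 0.5×0.2486×20.9×4.3² = 48.03 kN/m, acting at H/3 = 1.433 m above the base.
FS_sliding = μW / P_a = 0.6×279.7 / 48.03 = 3.494.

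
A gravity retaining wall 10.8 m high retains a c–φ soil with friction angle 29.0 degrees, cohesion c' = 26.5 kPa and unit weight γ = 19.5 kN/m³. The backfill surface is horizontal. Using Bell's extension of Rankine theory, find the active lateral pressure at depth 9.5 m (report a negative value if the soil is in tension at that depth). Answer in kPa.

33.1 kPa

K_a = (1 − sin φ)/(1 + sin φ) = 0.3470.
σ_a = K_a γ z − 2c√K_a = 0.3470×19.5×9.5 − 2×26.5×0.5890 = 33.06 kPa.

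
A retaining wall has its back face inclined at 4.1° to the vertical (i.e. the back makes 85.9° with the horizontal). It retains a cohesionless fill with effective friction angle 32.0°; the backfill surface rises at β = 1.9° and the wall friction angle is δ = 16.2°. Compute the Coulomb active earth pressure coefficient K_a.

0.314

K_a = sin²(α+φ) / [sin²α · sin(α−δ) · (1 + √{sin(φ+δ)sin(φ−β) / (sin(α−δ)sin(α+β))})²].
With α = 85.9°, φ = 32.0°, δ = 16.2°, β = 1.9°: K_a = 0.3144.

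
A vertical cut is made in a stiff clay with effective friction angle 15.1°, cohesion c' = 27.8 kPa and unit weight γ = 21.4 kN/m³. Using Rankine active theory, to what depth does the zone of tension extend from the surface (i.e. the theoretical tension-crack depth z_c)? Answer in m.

3.39 m

K_a = tan²(45° − 15.1°/2) = 0.5867; √K_a = 0.7659.
The active pressure is zero where K_a γ z = 2c√K_a, so z_c = 2c/(γ√K_a) = 2×27.8/(21.4×0.7659) = 3.392 m.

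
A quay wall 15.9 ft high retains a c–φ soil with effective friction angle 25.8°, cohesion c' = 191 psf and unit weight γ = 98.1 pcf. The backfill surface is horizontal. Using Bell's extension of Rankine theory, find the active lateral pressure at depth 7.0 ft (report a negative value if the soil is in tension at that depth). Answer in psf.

K_a = (1 − sin φ)/(1 + sin φ) = 0.3935.
σ_a = K_a γ z − 2c√K_a = 0.3935×98.1×7.0 − 2×191×0.6273 = 30.59 psf.

30.6 psf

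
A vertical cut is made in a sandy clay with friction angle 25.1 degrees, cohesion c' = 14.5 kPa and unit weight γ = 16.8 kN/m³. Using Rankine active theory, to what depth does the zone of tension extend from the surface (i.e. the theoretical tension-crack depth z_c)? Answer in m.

K_a = tan²(45° − 25.1°/2) = 0.4043; √K_a = 0.6358.
The active pressure is zero where K_a γ z = 2c√K_a, so z_c = 2c/(γ√K_a) = 2×14.5/(16.8×0.6358) = 2.715 m.

2.71 m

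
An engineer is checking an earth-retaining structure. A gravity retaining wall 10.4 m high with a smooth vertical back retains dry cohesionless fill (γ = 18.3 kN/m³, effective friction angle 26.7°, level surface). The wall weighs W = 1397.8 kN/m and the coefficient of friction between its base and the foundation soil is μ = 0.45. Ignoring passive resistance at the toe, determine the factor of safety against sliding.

1.67

K_a = tan²(45° − 26.7°/2) = 0.3800.
P_a = ½K_aγH² = 0.5×0.3800×18.3×10.4² = 376.0 kN/m, acting at H/3 = 3.467 m above the base.
FS_sliding = μW / P_a = 0.45×1397.8 / 376.0 = 1.673.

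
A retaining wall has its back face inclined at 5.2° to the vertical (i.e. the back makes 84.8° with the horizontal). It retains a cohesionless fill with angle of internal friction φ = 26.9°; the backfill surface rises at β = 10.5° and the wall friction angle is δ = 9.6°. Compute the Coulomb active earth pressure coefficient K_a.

K_a = sin²(α+φ) / [sin²α · sin(α−δ) · (1 + √{sin(φ+δ)sin(φ−β) / (sin(α−δ)sin(α+β))})²].
With α = 84.8°, φ = 26.9°, δ = 9.6°, β = 10.5°: K_a = 0.4480.

0.448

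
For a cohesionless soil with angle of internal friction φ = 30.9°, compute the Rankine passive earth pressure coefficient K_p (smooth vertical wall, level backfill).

3.11

K_p = (1 + sin φ)/(1 − sin φ) = tan²(45° + 30.9°/2) = 3.111.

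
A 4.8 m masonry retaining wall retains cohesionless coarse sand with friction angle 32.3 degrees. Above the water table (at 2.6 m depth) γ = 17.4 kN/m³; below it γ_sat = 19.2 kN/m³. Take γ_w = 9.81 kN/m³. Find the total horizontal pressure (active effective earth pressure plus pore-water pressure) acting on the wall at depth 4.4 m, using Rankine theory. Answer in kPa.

36.5 kPa

K_a = (1 − sin φ)/(1 + sin φ) = 0.3035.
γ' = 19.2 − 9.81 = 9.390 kN/m³.
Effective vertical stress at 4.4 m: σ'_v = 17.4×2.6 + 9.390×1.80 = 62.14 kPa.
σ'_h = K_a σ'_v = 0.3035 × 62.14 = 18.86 kPa; u = γ_w × 1.80 = 17.66 kPa.
Total σ_h = 18.86 + 17.66 = 36.52 kPa.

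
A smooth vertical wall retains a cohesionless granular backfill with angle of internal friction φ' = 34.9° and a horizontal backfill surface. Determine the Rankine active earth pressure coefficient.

0.272

K_a = tan²(45° − φ/2) = tan²(27.55°) = 0.2721.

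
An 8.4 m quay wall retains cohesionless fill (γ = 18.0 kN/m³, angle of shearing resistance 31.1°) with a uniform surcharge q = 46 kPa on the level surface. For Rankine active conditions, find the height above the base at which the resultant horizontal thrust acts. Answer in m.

3.33 m

K_a = 0.3188.
Triangular part P₁ = ½K_aγH² = 202.4 at H/3 = 2.800 m; rectangular part P₂ = K_a q H = 123.2 at H/2 = 4.200 m.
ȳ = (P₁·2.800 + P₂·4.200)/(P₁+P₂) = 3.330 m.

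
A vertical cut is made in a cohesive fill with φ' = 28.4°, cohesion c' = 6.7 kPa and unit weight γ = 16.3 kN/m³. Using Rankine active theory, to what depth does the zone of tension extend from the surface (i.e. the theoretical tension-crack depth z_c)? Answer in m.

1.38 m

K_a = tan²(45° − 28.4°/2) = 0.3554; √K_a = 0.5961.
The active pressure is zero where K_a γ z = 2c√K_a, so z_c = 2c/(γ√K_a) = 2×6.7/(16.3×0.5961) = 1.379 m.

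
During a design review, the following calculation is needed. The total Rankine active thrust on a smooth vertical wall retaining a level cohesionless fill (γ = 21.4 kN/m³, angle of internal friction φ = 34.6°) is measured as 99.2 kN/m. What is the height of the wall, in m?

5.80 m

K_a = 0.2756. P_a = ½ K_a γ H² ⇒ H = √(2P_a/(K_a γ)).
H = √(2×99.2/(0.2756×21.4)) = 5.800 m.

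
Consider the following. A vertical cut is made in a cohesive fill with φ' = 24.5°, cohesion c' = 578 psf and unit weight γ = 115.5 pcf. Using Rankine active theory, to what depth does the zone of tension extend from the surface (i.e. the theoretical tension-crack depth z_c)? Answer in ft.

15.6 ft

K_a = tan²(45° − 24.5°/2) = 0.4137; √K_a = 0.6432.
The active pressure is zero where K_a γ z = 2c√K_a, so z_c = 2c/(γ√K_a) = 2×578/(115.5×0.6432) = 15.56 ft.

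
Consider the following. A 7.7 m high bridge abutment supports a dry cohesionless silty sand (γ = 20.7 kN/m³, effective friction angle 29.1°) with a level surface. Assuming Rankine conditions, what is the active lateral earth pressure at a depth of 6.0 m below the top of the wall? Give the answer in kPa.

K_a = (1 − sin φ)/(1 + sin φ) = 0.3456.
σ_h = K_a γ z = 0.3456 × 20.7 × 6.0 = 42.92 kPa.

42.9 kPa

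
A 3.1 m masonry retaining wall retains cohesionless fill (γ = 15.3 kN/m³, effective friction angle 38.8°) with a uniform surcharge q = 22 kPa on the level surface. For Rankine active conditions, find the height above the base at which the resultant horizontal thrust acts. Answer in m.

K_a = 0.2296.
Triangular part P₁ = ½K_aγH² = 16.88 at H/3 = 1.033 m; rectangular part P₂ = K_a q H = 15.66 at H/2 = 1.550 m.
ȳ = (P₁·1.033 + P₂·1.550)/(P₁+P₂) = 1.282 m.

1.28 m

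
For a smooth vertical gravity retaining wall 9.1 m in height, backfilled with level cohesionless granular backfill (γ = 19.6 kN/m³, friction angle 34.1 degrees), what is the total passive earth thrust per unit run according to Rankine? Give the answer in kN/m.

2880 kN/m

K_p = tan²(45° + φ/2) = 3.552.
P_p = ½ K_p γ H² = 0.5 × 3.552 × 19.6 × 9.1² = 2883 kN/m.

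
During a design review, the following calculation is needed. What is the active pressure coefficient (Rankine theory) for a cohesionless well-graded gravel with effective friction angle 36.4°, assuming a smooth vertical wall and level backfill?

0.255

K_a = (1 − sin φ)/(1 + sin φ) = (1 − sin 36.4°)/(1 + sin 36.4°) = 0.2552.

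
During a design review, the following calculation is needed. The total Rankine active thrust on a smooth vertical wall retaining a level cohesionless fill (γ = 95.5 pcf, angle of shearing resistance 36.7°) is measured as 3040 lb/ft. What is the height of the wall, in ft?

K_a = 0.2519. P_a = ½ K_a γ H² ⇒ H = √(2P_a/(K_a γ)).
H = √(2×3040/(0.2519×95.5)) = 15.90 ft.

15.9 ft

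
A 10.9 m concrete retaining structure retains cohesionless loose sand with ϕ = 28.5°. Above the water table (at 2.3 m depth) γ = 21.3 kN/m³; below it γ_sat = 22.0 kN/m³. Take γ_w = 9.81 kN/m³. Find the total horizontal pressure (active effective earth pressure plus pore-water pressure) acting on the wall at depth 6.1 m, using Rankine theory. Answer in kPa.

K_a = (1 − sin φ)/(1 + sin φ) = 0.3540.
γ' = 22.0 − 9.81 = 12.19 kN/m³.
Effective vertical stress at 6.1 m: σ'_v = 21.3×2.3 + 12.19×3.80 = 95.31 kPa.
σ'_h = K_a σ'_v = 0.3540 × 95.31 = 33.74 kPa; u = γ_w × 3.80 = 37.28 kPa.
Total σ_h = 33.74 + 37.28 = 71.01 kPa.

71.0 kPa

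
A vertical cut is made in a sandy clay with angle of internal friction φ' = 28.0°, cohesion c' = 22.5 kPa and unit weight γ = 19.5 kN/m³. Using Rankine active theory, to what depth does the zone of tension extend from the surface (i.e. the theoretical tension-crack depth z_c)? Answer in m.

K_a = tan²(45° − 28.0°/2) = 0.3610; √K_a = 0.6009.
The active pressure is zero where K_a γ z = 2c√K_a, so z_c = 2c/(γ√K_a) = 2×22.5/(19.5×0.6009) = 3.841 m.

3.84 m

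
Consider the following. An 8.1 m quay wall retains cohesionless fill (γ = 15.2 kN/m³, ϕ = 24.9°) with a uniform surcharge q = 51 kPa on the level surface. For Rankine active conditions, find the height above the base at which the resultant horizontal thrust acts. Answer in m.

K_a = 0.4074.
Triangular part P₁ = ½K_aγH² = 203.2 at H/3 = 2.700 m; rectangular part P₂ = K_a q H = 168.3 at H/2 = 4.050 m.
ȳ = (P₁·2.700 + P₂·4.050)/(P₁+P₂) = 3.312 m.

3.31 m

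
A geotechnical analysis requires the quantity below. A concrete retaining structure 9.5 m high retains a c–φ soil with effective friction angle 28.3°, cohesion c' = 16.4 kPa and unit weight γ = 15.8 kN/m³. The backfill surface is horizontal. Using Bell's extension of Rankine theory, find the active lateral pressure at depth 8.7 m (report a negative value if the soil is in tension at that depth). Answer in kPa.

29.5 kPa

K_a = (1 − sin φ)/(1 + sin φ) = 0.3568.
σ_a = K_a γ z − 2c√K_a = 0.3568×15.8×8.7 − 2×16.4×0.5973 = 29.45 kPa.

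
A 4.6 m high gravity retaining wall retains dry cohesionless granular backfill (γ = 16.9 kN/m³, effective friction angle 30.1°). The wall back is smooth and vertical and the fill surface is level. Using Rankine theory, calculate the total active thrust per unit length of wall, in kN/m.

K_a = tan²(45° − φ/2) = 0.3320.
P_a = ½ K_a γ H² = 0.5 × 0.3320 × 16.9 × 4.6² = 59.36 kN/m.

59.4 kN/m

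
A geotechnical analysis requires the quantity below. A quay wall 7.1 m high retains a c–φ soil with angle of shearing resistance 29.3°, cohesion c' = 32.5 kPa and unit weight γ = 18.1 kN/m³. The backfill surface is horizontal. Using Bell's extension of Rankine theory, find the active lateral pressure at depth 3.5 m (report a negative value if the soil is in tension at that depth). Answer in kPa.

-16.3 kPa

K_a = (1 − sin φ)/(1 + sin φ) = 0.3428.
σ_a = K_a γ z − 2c√K_a = 0.3428×18.1×3.5 − 2×32.5×0.5855 = -16.34 kPa.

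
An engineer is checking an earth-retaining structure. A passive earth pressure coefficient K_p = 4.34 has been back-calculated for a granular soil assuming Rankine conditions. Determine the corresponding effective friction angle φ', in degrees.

38.7°

K_p = (1+sin φ)/(1−sin φ) ⇒ sin φ = (K_p − 1)/(K_p + 1) = 0.6255.
φ = arcsin(0.6255) = 38.72°.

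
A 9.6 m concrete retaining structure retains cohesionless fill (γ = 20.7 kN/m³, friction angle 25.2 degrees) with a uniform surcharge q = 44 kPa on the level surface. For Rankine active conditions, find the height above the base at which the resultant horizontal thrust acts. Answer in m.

3.69 m

K_a = 0.4027.
Triangular part P₁ = ½K_aγH² = 384.2 at H/3 = 3.200 m; rectangular part P₂ = K_a q H = 170.1 at H/2 = 4.800 m.
ȳ = (P₁·3.200 + P₂·4.800)/(P₁+P₂) = 3.691 m.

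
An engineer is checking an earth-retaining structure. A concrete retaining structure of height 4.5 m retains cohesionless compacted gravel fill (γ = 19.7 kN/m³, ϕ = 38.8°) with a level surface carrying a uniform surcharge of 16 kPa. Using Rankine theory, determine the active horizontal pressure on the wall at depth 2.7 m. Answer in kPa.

K_a = (1 − sin φ)/(1 + sin φ) = 0.2296.
σ_v = γz + q = 19.7 × 2.7 + 16 = 69.19 kPa.
σ_h = K_a σ_v = 0.2296 × 69.19 = 15.88 kPa.

15.9 kPa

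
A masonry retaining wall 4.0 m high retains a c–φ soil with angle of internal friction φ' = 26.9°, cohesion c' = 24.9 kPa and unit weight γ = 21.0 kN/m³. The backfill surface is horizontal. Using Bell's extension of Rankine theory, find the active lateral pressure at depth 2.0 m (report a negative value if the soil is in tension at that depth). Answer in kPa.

K_a = (1 − sin φ)/(1 + sin φ) = 0.3770.
σ_a = K_a γ z − 2c√K_a = 0.3770×21.0×2.0 − 2×24.9×0.6140 = -14.74 kPa.

-14.7 kPa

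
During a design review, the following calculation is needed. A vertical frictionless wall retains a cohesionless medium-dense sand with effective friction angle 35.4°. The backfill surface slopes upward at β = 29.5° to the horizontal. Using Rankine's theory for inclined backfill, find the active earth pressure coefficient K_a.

K_a = cos β · (cos β − √(cos²β − cos²φ)) / (cos β + √(cos²β − cos²φ)).
cos β = 0.8704, cos φ = 0.8151, √(cos²β − cos²φ) = 0.3051.
K_a = 0.8704 × (0.8704 − 0.3051)/(0.8704 + 0.3051) = 0.4185.

0.419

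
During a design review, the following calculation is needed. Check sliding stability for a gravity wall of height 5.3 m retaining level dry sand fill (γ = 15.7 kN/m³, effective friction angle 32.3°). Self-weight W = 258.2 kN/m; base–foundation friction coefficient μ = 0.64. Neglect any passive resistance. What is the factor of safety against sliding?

K_a = tan²(45° − 32.3°/2) = 0.3035.
P_a = ½K_aγH² = 0.5×0.3035×15.7×5.3² = 66.92 kN/m, acting at H/3 = 1.767 m above the base.
FS_sliding = μW / P_a = 0.64×258.2 / 66.92 = 2.469.

2.47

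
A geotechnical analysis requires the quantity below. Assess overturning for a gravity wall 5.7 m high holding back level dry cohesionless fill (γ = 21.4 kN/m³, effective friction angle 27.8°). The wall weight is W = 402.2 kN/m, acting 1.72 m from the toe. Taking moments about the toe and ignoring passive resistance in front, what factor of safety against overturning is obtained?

2.88

K_a = tan²(45° − 27.8°/2) = 0.3639.
P_a = ½K_aγH² = 0.5×0.3639×21.4×5.7² = 126.5 kN/m, acting at H/3 = 1.900 m above the base.
Overturning moment M_o = P_a × H/3 = 126.5 × 1.900 = 240.4.
Resisting moment M_r = W × 1.72 = 402.2 × 1.72 = 691.8.
FS_overturning = M_r/M_o = 691.8/240.4 = 2.878.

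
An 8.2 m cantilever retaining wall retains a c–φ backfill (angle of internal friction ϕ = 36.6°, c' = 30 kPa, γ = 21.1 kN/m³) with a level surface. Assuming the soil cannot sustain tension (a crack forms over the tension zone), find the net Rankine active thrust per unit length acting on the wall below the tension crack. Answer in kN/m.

17.3 kN/m

K_a = 0.2530; √K_a = 0.5029.
Tension-crack depth z_c = 2c/(γ√K_a) = 2×30/(21.1×0.5029) = 5.654 m.
σ_a at base = K_a γ H − 2c√K_a = 0.2530×21.1×8.2 − 2×30×0.5029 = 13.59 kPa.
P_a = ½ × 13.59 × (H − z_c) = 0.5×13.59×2.546 = 17.30 kN/m.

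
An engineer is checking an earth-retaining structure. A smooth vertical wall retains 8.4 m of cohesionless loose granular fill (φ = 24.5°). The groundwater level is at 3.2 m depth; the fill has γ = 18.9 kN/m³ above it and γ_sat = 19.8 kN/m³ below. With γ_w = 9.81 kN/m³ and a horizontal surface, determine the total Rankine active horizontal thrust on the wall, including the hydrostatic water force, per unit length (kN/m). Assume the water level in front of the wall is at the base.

K_a = tan²(45° − φ/2) = 0.4137.
γ' = 19.8 − 9.81 = 9.990 kN/m³. Depth below WT = 5.2 m.
σ'_h at WT = K_a γ d_w = 25.02 kPa; at base = 25.02 + K_a γ' × 5.2 = 46.52 kPa.
P₁ (0–3.2 m) = ½×25.02×3.2 = 40.04. P₂ (3.2–8.4 m) = ½(25.02+46.52)×5.2 = 186.0.
P_w = ½ γ_w h₂² = 0.5×9.81×5.2² = 132.6. Total = 40.04+186.0+132.6 = 358.7 kN/m.

359 kN/m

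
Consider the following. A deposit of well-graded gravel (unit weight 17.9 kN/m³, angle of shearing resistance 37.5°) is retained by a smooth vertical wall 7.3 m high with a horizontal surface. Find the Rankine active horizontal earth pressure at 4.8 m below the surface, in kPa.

K_a = (1 − sin φ)/(1 + sin φ) = 0.2432.
σ_h = K_a γ z = 0.2432 × 17.9 × 4.8 = 20.90 kPa.

20.9 kPa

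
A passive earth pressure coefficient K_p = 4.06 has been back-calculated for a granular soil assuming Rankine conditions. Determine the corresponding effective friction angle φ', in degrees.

37.2°

K_p = (1+sin φ)/(1−sin φ) ⇒ sin φ = (K_p − 1)/(K_p + 1) = 0.6047.
φ = arcsin(0.6047) = 37.21°.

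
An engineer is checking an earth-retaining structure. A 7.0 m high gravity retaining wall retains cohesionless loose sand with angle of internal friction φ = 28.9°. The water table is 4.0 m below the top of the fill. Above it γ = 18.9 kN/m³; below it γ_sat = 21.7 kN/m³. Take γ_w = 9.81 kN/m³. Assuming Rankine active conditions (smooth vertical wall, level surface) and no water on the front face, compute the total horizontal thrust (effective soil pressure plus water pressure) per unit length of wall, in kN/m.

194 kN/m

K_a = tan²(45° − φ/2) = 0.3484.
γ' = 21.7 − 9.81 = 11.89 kN/m³. Depth below WT = 3.0 m.
σ'_h at WT = K_a γ d_w = 26.34 kPa; at base = 26.34 + K_a γ' × 3.0 = 38.76 kPa.
P₁ (0–4.0 m) = ½×26.34×4.0 = 52.67. P₂ (4.0–7.0 m) = ½(26.34+38.76)×3.0 = 97.65.
P_w = ½ γ_w h₂² = 0.5×9.81×3.0² = 44.14. Total = 52.67+97.65+44.14 = 194.5 kN/m.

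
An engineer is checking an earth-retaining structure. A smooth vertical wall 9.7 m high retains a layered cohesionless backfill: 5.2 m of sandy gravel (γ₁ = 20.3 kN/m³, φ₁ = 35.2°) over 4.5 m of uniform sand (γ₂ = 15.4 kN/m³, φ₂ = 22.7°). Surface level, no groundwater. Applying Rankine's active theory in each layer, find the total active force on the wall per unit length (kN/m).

353 kN/m

K_a1 = tan²(45°−35.2°/2) = 0.2687; K_a2 = tan²(45°−22.7°/2) = 0.4431.
Layer 1: σ at base = K_a1 γ₁ h₁ = 28.36 kPa; P₁ = ½×28.36×5.2 = 73.74.
Layer 2: σ_v at top = γ₁h₁ = 105.6; σ_h top = K_a2×105.6 = 46.77; σ_h base = K_a2×(105.6+15.4×4.5) = 77.48.
P₂ = ½(46.77+77.48)×4.5 = 279.6. Total P_a = 73.74+279.6 = 353.3 kN/m.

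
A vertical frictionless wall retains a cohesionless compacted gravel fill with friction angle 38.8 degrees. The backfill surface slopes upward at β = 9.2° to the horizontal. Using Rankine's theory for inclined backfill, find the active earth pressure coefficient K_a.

K_a = cos β · (cos β − √(cos²β − cos²φ)) / (cos β + √(cos²β − cos²φ)).
cos β = 0.9871, cos φ = 0.7793, √(cos²β − cos²φ) = 0.6059.
K_a = 0.9871 × (0.9871 − 0.6059)/(0.9871 + 0.6059) = 0.2363.

0.236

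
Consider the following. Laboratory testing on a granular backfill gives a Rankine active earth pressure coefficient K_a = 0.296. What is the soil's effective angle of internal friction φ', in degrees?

K_a = tan²(45° − φ/2) ⇒ 45° − φ/2 = arctan(√0.296) = 28.55°.
φ = 2(45° − 28.55°) = 32.90°.

32.9°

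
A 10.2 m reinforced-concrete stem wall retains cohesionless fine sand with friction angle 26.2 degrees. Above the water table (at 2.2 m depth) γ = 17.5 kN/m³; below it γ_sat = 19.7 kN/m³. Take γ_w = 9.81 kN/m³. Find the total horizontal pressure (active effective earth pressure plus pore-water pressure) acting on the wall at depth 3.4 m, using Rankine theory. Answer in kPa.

31.3 kPa

K_a = (1 − sin φ)/(1 + sin φ) = 0.3874.
γ' = 19.7 − 9.81 = 9.890 kN/m³.
Effective vertical stress at 3.4 m: σ'_v = 17.5×2.2 + 9.890×1.20 = 50.37 kPa.
σ'_h = K_a σ'_v = 0.3874 × 50.37 = 19.51 kPa; u = γ_w × 1.20 = 11.77 kPa.
Total σ_h = 19.51 + 11.77 = 31.29 kPa.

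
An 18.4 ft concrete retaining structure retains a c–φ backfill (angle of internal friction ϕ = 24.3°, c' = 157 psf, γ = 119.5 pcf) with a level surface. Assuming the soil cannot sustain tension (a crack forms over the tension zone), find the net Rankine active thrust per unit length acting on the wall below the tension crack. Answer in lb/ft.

5120 lb/ft

K_a = 0.4169; √K_a = 0.6457.
Tension-crack depth z_c = 2c/(γ√K_a) = 2×157/(119.5×0.6457) = 4.069 ft.
σ_a at base = K_a γ H − 2c√K_a = 0.4169×119.5×18.4 − 2×157×0.6457 = 714.0 psf.
P_a = ½ × 714.0 × (H − z_c) = 0.5×714.0×14.33 = 5116 lb/ft.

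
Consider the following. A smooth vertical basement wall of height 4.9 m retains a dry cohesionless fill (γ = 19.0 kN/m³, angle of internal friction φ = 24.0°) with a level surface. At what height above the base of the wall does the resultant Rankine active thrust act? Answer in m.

K_a = 0.4217.
The pressure distribution is triangular, so the resultant acts at H/3 above the base = 4.9/3 = 1.633 m.

1.63 m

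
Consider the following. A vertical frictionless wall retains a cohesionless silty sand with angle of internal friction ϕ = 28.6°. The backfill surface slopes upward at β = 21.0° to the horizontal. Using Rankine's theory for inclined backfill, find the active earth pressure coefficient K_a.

0.460

K_a = cos β · (cos β − √(cos²β − cos²φ)) / (cos β + √(cos²β − cos²φ)).
cos β = 0.9336, cos φ = 0.8780, √(cos²β − cos²φ) = 0.3174.
K_a = 0.9336 × (0.9336 − 0.3174)/(0.9336 + 0.3174) = 0.4599.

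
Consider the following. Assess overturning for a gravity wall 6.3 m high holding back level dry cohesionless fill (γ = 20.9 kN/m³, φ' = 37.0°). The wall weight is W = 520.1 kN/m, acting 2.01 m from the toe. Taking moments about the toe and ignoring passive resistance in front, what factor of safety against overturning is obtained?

K_a = tan²(45° − 37.0°/2) = 0.2486.
P_a = ½K_aγH² = 0.5×0.2486×20.9×6.3² = 103.1 kN/m, acting at H/3 = 2.100 m above the base.
Overturning moment M_o = P_a × H/3 = 103.1 × 2.100 = 216.5.
Resisting moment M_r = W × 2.01 = 520.1 × 2.01 = 1045.
FS_overturning = M_r/M_o = 1045/216.5 = 4.828.

4.83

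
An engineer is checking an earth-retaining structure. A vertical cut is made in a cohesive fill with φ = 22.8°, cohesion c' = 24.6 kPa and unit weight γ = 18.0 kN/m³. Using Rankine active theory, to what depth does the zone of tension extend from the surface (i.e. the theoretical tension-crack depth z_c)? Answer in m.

4.11 m

K_a = tan²(45° − 22.8°/2) = 0.4414; √K_a = 0.6644.
The active pressure is zero where K_a γ z = 2c√K_a, so z_c = 2c/(γ√K_a) = 2×24.6/(18.0×0.6644) = 4.114 m.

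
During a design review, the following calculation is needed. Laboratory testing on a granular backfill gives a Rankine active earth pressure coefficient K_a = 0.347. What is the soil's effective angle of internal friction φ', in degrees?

29.0°

K_a = tan²(45° − φ/2) ⇒ 45° − φ/2 = arctan(√0.347) = 30.50°.
φ = 2(45° − 30.50°) = 29.00°.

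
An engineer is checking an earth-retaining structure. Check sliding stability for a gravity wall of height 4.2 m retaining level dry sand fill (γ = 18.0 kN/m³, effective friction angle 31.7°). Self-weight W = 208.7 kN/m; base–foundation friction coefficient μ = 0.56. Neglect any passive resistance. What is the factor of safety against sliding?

2.37

K_a = tan²(45° − 31.7°/2) = 0.3111.
P_a = ½K_aγH² = 0.5×0.3111×18.0×4.2² = 49.39 kN/m, acting at H/3 = 1.400 m above the base.
FS_sliding = μW / P_a = 0.56×208.7 / 49.39 = 2.367.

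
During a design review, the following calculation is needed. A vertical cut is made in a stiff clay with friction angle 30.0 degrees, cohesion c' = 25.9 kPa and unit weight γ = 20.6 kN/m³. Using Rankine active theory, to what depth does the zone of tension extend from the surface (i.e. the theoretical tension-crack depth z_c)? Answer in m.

4.36 m

K_a = tan²(45° − 30.0°/2) = 0.3333; √K_a = 0.5774.
The active pressure is zero where K_a γ z = 2c√K_a, so z_c = 2c/(γ√K_a) = 2×25.9/(20.6×0.5774) = 4.355 m.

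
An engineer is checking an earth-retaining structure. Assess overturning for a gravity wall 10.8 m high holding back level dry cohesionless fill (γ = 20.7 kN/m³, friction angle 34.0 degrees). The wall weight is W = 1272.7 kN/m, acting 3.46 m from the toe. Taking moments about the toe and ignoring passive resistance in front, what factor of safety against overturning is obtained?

3.58

K_a = tan²(45° − 34.0°/2) = 0.2827.
P_a = ½K_aγH² = 0.5×0.2827×20.7×10.8² = 341.3 kN/m, acting at H/3 = 3.600 m above the base.
Overturning moment M_o = P_a × H/3 = 341.3 × 3.600 = 1229.
Resisting moment M_r = W × 3.46 = 1272.7 × 3.46 = 4404.
FS_overturning = M_r/M_o = 4404/1229 = 3.584.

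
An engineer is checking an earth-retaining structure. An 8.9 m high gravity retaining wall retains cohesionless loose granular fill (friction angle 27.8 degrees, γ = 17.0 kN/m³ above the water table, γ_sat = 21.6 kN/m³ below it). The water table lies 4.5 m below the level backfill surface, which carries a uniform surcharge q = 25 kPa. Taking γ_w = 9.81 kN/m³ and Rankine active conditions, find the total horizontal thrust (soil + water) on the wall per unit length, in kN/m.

K_a = tan²(45° − φ/2) = 0.3639.
γ' = 21.6 − 9.81 = 11.79 kN/m³. h₂ = H − d_w = 4.4 m.
σ'_h: at surface K_a·q = 9.097; at WT K_a(q+γd_w) = 36.94; at base K_a(q+γd_w+γ'h₂) = 55.81 kPa.
P₁ = ½(9.097+36.94)×4.5 = 103.6; P₂ = ½(36.94+55.81)×4.4 = 204.0; P_w = ½γ_w h₂² = 94.96.
Total = 103.6+204.0+94.96 = 402.6 kN/m.

403 kN/m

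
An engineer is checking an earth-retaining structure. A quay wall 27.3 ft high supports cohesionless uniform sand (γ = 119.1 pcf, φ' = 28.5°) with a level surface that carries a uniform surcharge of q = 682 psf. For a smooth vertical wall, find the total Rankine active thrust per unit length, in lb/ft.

K_a = tan²(45° − φ/2) = 0.3540.
Soil triangle: ½ K_a γ H² = 0.5×0.3540×119.1×27.3² = 15710 lb/ft.
Surcharge rectangle: K_a q H = 0.3540×682×27.3 = 6590 lb/ft.
Total = 15710 + 6590 = 22300 lb/ft.

22300 lb/ft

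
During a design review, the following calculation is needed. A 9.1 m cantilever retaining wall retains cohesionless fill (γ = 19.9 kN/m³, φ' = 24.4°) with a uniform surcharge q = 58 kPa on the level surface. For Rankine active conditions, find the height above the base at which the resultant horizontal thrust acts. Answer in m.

3.63 m

K_a = 0.4153.
Triangular part P₁ = ½K_aγH² = 342.2 at H/3 = 3.033 m; rectangular part P₂ = K_a q H = 219.2 at H/2 = 4.550 m.
ȳ = (P₁·3.033 + P₂·4.550)/(P₁+P₂) = 3.626 m.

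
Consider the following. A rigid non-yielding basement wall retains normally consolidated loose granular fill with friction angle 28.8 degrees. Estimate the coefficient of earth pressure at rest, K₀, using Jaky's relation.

0.518

K₀ = 1 − sin φ' = 1 − sin 28.8° = 0.5182.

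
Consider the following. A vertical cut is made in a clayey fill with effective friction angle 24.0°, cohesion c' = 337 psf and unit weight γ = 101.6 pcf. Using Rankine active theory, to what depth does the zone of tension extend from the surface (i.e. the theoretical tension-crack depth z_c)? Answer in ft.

10.2 ft

K_a = tan²(45° − 24.0°/2) = 0.4217; √K_a = 0.6494.
The active pressure is zero where K_a γ z = 2c√K_a, so z_c = 2c/(γ√K_a) = 2×337/(101.6×0.6494) = 10.22 ft.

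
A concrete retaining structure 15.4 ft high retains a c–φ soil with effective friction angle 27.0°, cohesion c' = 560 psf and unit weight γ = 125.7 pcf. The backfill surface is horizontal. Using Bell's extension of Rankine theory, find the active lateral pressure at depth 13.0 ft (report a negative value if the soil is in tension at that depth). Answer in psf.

-72.7 psf

K_a = (1 − sin φ)/(1 + sin φ) = 0.3755.
σ_a = K_a γ z − 2c√K_a = 0.3755×125.7×13.0 − 2×560×0.6128 = -72.69 psf.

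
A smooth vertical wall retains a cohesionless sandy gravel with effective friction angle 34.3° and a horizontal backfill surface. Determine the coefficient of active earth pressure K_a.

0.279

K_a = (1 − sin φ)/(1 + sin φ) = (1 − sin 34.3°)/(1 + sin 34.3°) = 0.2792.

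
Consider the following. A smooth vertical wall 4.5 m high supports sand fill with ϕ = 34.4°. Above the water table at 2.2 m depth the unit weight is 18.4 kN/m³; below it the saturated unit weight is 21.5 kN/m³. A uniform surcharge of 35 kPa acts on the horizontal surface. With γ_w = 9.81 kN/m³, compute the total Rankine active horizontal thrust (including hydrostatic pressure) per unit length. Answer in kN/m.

117 kN/m

K_a = tan²(45° − φ/2) = 0.2780.
γ' = 21.5 − 9.81 = 11.69 kN/m³. h₂ = H − d_w = 2.3 m.
σ'_h: at surface K_a·q = 9.729; at WT K_a(q+γd_w) = 20.98; at base K_a(q+γd_w+γ'h₂) = 28.46 kPa.
P₁ = ½(9.729+20.98)×2.2 = 33.78; P₂ = ½(20.98+28.46)×2.3 = 56.85; P_w = ½γ_w h₂² = 25.95.
Total = 33.78+56.85+25.95 = 116.6 kN/m.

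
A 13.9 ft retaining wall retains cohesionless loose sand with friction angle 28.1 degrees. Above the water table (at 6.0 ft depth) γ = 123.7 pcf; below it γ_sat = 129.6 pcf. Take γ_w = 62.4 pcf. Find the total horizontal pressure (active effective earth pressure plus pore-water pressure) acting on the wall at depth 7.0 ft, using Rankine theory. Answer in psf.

K_a = (1 − sin φ)/(1 + sin φ) = 0.3596.
γ' = 129.6 − 62.4 = 67.20 pcf.
Effective vertical stress at 7.0 ft: σ'_v = 123.7×6.0 + 67.20×1.00 = 809.4 psf.
σ'_h = K_a σ'_v = 0.3596 × 809.4 = 291.1 psf; u = γ_w × 1.00 = 62.40 psf.
Total σ_h = 291.1 + 62.40 = 353.5 psf.

353 psf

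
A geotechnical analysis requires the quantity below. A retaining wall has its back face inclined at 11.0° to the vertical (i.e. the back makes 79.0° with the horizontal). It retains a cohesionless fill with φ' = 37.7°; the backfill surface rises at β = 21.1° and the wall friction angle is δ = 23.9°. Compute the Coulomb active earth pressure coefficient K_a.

0.416

K_a = sin²(α+φ) / [sin²α · sin(α−δ) · (1 + √{sin(φ+δ)sin(φ−β) / (sin(α−δ)sin(α+β))})²].
With α = 79.0°, φ = 37.7°, δ = 23.9°, β = 21.1°: K_a = 0.4161.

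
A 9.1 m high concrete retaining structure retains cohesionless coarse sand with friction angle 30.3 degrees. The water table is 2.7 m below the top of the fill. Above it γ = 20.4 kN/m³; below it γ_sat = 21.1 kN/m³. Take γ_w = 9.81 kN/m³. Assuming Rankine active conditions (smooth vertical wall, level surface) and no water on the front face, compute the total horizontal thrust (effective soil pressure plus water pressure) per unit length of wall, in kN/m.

K_a = tan²(45° − φ/2) = 0.3293.
γ' = 21.1 − 9.81 = 11.29 kN/m³. Depth below WT = 6.4 m.
σ'_h at WT = K_a γ d_w = 18.14 kPa; at base = 18.14 + K_a γ' × 6.4 = 41.93 kPa.
P₁ (0–2.7 m) = ½×18.14×2.7 = 24.49. P₂ (2.7–9.1 m) = ½(18.14+41.93)×6.4 = 192.2.
P_w = ½ γ_w h₂² = 0.5×9.81×6.4² = 200.9. Total = 24.49+192.2+200.9 = 417.6 kN/m.

418 kN/m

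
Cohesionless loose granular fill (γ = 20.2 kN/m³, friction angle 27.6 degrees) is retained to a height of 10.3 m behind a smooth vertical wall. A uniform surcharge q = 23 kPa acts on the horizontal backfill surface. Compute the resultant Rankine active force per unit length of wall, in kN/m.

480 kN/m

K_a = tan²(45° − φ/2) = 0.3668.
Soil triangle: ½ K_a γ H² = 0.5×0.3668×20.2×10.3² = 393.0 kN/m.
Surcharge rectangle: K_a q H = 0.3668×23×10.3 = 86.89 kN/m.
Total = 393.0 + 86.89 = 479.9 kN/m.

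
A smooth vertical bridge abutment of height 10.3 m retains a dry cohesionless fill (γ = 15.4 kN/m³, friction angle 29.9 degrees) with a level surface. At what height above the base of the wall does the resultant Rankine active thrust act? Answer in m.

K_a = 0.3347.
The pressure distribution is triangular, so the resultant acts at H/3 above the base = 10.3/3 = 3.433 m.

3.43 m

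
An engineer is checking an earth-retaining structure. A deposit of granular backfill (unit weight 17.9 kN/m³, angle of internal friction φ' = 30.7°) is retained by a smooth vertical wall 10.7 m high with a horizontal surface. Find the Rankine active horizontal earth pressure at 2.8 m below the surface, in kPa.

16.2 kPa

K_a = (1 − sin φ)/(1 + sin φ) = 0.3240.
σ_h = K_a γ z = 0.3240 × 17.9 × 2.8 = 16.24 kPa.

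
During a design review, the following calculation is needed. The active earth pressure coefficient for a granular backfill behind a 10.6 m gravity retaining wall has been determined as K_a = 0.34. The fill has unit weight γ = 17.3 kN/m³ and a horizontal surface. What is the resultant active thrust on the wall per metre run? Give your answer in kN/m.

330 kN/m

P = ½ K_a γ H² = 0.5 × 0.34 × 17.3 × 10.6² = 330.5 kN/m.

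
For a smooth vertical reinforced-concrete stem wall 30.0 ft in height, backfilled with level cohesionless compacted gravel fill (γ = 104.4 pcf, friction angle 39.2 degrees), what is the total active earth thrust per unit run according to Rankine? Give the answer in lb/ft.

10600 lb/ft

K_a = tan²(45° − φ/2) = 0.2255.
P_a = ½ K_a γ H² = 0.5 × 0.2255 × 104.4 × 30.0² = 10590 lb/ft.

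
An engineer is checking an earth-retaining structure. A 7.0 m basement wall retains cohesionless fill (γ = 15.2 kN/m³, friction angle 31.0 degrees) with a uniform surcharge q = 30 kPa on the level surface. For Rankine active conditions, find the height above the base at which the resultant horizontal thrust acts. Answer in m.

K_a = 0.3201.
Triangular part P₁ = ½K_aγH² = 119.2 at H/3 = 2.333 m; rectangular part P₂ = K_a q H = 67.22 at H/2 = 3.500 m.
ȳ = (P₁·2.333 + P₂·3.500)/(P₁+P₂) = 2.754 m.

2.75 m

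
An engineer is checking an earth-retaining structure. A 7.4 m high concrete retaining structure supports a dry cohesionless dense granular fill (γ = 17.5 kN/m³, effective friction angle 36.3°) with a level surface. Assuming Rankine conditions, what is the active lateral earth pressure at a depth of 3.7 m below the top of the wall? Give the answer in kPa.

16.6 kPa

K_a = (1 − sin φ)/(1 + sin φ) = 0.2563.
σ_h = K_a γ z = 0.2563 × 17.5 × 3.7 = 16.59 kPa.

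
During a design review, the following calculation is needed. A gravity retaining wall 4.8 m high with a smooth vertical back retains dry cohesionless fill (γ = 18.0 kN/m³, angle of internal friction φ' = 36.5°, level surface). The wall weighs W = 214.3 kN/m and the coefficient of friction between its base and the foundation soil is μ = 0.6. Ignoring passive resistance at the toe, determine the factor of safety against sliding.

2.44

K_a = tan²(45° − 36.5°/2) = 0.2541.
P_a = ½K_aγH² = 0.5×0.2541×18.0×4.8² = 52.68 kN/m, acting at H/3 = 1.600 m above the base.
FS_sliding = μW / P_a = 0.6×214.3 / 52.68 = 2.441.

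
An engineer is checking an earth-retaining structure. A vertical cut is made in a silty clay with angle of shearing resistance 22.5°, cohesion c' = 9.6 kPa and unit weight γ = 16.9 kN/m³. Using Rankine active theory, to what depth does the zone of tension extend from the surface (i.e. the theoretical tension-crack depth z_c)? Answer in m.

1.70 m

K_a = tan²(45° − 22.5°/2) = 0.4465; √K_a = 0.6682.
The active pressure is zero where K_a γ z = 2c√K_a, so z_c = 2c/(γ√K_a) = 2×9.6/(16.9×0.6682) = 1.700 m.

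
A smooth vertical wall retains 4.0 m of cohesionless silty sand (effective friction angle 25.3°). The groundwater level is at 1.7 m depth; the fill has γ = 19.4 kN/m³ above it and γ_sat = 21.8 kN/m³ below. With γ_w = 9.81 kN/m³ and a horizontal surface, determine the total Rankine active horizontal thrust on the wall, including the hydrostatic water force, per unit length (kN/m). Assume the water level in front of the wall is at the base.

80.3 kN/m

K_a = tan²(45° − φ/2) = 0.4012.
γ' = 21.8 − 9.81 = 11.99 kN/m³. Depth below WT = 2.3 m.
σ'_h at WT = K_a γ d_w = 13.23 kPa; at base = 13.23 + K_a γ' × 2.3 = 24.29 kPa.
P₁ (0–1.7 m) = ½×13.23×1.7 = 11.25. P₂ (1.7–4.0 m) = ½(13.23+24.29)×2.3 = 43.16.
P_w = ½ γ_w h₂² = 0.5×9.81×2.3² = 25.95. Total = 11.25+43.16+25.95 = 80.35 kN/m.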